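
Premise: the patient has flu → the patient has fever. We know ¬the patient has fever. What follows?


Modus tollens: P → Q, ¬Q ⊢ ¬P
P: the patient has flu
Q: the patient has fever
We have P → Q and Q is false.
By modus tollens, P must be false.

It is not the case that the patient has flu


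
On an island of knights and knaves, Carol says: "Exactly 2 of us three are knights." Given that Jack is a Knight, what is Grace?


Carol claims exactly 2 knights among Carol, Jack, Grace.
Given: Jack is a Knight.

Case 1: Carol is a Knight (tells truth)
  Then exactly 2 of the three are knights.
  Counting Carol, Jack: 2 knight(s) so far. Need 0 more → Grace = Knave.
Case 2: Carol is a Knave (lies)
  Then the count is NOT 2.
  If Grace = Knight, count = 2 = 2 → claim would be true, contradicts lie.
  If Grace = Knave, count = 1 ≠ 2 → lie confirmed ✓

Grace is a Knave.

Knave


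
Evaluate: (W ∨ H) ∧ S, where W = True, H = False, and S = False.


W = True, H = False, S = False
Step 1: W ∨ H = True OR False = True
Step 2: True ∧ S = True AND False = False
OR is true when at least one operand is true; AND requires both.

False


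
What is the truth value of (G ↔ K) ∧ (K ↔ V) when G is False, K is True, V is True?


G = False, K = True, V = True
Step 1: G ↔ K is true when G and K have the same value. Result: False
Step 2: K ↔ V is true when K and V have the same value. Result: True
Step 3: False ∧ True = False

False


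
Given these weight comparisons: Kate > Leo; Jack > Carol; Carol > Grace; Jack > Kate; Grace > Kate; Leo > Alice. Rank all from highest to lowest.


Constraints: Kate > Leo; Jack > Carol; Carol > Grace; Jack > Kate; Grace > Kate; Leo > Alice
Method: at each step, the next-highest is the one remaining person who never appears on the smaller side of a constraint between remaining people.
  Step 1: remaining {Grace, Carol, Alice, Kate, Leo, Jack}; on the smaller side: {Grace, Carol, Alice, Kate, Leo} → Jack is next (Jack > Carol; Jack > Kate).
  Step 2: remaining {Grace, Carol, Alice, Kate, Leo}; on the smaller side: {Grace, Alice, Kate, Leo} → Carol is next (Carol > Grace).
  Step 3: remaining {Grace, Alice, Kate, Leo}; on the smaller side: {Alice, Kate, Leo} → Grace is next (Grace > Kate).
  Step 4: remaining {Alice, Kate, Leo}; on the smaller side: {Alice, Leo} → Kate is next (Kate > Leo).
  Step 5: remaining {Alice, Leo}; on the smaller side: {Alice} → Leo is next (Leo > Alice).
  Step 6: only Alice remains → lowest.
Final ranking (highest to lowest):

Jack > Carol > Grace > Kate > Leo > Alice


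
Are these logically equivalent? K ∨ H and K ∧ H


Expression 1: K ∨ H
Expression 2: K ∧ H
Truth table (K H | Expr1 Expr2):
  T T |   T     T
  T F |   T     F   ← differ
  F T |   T     F   ← differ
  F F |   F     F
Counterexample: K=T, H=F gives Expr1 = T but Expr2 = F, so the expressions are NOT logically equivalent.

No


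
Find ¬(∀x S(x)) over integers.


Original: ∀x S(x)
Rule: ¬∀→∃, ¬∃→∀, negate predicate.
Negation: ∃x ¬S(x)

∃x ¬S(x)


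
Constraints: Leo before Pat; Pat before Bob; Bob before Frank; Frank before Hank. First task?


Constraints: Leo before Pat; Pat before Bob; Bob before Frank; Frank before Hank
The first task can have nothing scheduled before it, so it must never appear on the right of a 'before'.
Tasks appearing after some 'before': Pat, Bob, Frank, Hank.
The only task not in that list is Leo → it is first.

Leo


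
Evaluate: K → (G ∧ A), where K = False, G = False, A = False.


K = False, G = False, A = False
Step 1: G ∧ A = False AND False = False
Step 2: K → (False): false only when K=True and consequent=False.
Result: True

True


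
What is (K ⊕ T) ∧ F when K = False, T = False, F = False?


K = False, T = False, F = False
Step 1: K ⊕ T = False XOR False = False
Step 2: False ∧ F = False AND False = False
XOR true when exactly one of K,T is true; then AND with F.

False


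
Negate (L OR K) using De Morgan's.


De Morgan's law: ¬(P ∨ Q) ≡ ¬P ∧ ¬Q
¬(L ∨ K) = ¬L ∧ ¬K

¬L ∧ ¬K


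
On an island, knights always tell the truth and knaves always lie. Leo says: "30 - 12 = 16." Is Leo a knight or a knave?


Statement: "30 - 12 = 16."
Actual: 30 - 12 = 18
Claimed: 16
Statement is FALSE → Leo lies → Knave

Knave


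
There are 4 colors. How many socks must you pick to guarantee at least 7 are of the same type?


Pigeonhole: to guarantee k in one of n categories, need (k-1)×n + 1.
k = 7, n = 4
Minimum = (7-1) × 4 + 1 = 6 × 4 + 1

25


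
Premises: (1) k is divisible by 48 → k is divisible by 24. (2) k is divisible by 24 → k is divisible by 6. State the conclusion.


Hypothetical syllogism: P → Q, Q → R ⊢ P → R
Premise 1: k is divisible by 48 → k is divisible by 24
Premise 2: k is divisible by 24 → k is divisible by 6
Chain the implications: the middle term (k is divisible by 24) links the two.
Conclusion: If k is divisible by 48, then k is divisible by 6.

If k is divisible by 48, then k is divisible by 6.


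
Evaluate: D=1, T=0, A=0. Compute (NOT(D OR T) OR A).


D OR T = 1
NOT(1) = 0
0 OR 0 = 0

0


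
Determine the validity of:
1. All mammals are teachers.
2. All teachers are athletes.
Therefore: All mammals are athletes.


Premise 1: All mammals are teachers.
Premise 2: All teachers are athletes.
Conclusion: All mammals are athletes.
Barbara syllogism (AAA-1): All A are B, All B are C → All A are C.
Middle term (teachers) distributed in premise 2.

Valid


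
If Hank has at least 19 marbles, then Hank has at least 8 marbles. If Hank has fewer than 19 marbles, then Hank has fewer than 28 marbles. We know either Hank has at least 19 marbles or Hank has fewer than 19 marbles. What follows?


Constructive dilemma: (P → Q) ∧ (R → S), P ∨ R ⊢ Q ∨ S
Premise 1: Hank has at least 19 marbles → Hank has at least 8 marbles
Premise 2: Hank has fewer than 19 marbles → Hank has fewer than 28 marbles
Premise 3: Hank has at least 19 marbles ∨ Hank has fewer than 19 marbles
Case 1: Assuming Hank has at least 19 marbles, then by Premise 1, Hank has at least 8 marbles.
Case 2: Assuming Hank has fewer than 19 marbles, then by Premise 2, Hank has fewer than 28 marbles.
Since one of Hank has at least 19 marbles or Hank has fewer than 19 marbles must hold, we get Hank has at least 8 marbles or Hank has fewer than 28 marbles.

Hank has at least 8 marbles or Hank has fewer than 28 marbles.


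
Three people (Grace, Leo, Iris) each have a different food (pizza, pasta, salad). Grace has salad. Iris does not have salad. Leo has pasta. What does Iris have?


From clues:
  Leo → pasta
  Grace → salad
By elimination, Iris gets the remaining.

pizza


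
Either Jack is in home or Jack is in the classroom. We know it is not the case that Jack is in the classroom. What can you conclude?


Disjunctive syllogism: P ∨ Q, ¬P ⊢ Q
Disjunction: Jack is in home ∨ Jack is in the classroom
We know it is not the case that Jack is in the classroom.
By disjunctive syllogism, the other disjunct must be true.

Jack is in home


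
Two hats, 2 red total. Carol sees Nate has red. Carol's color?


Total red = 2, Nate = red
Red accounted for: 1
Remaining for Carol: 1
Carol's hat is red.

red


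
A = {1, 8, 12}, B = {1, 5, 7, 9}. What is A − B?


A = {1, 8, 12}
B = {1, 5, 7, 9}
Operation: difference A − B
In A but not B: 8, 12

{8, 12}


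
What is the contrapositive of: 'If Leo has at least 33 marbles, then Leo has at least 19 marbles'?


Original: If Leo has at least 33 marbles, then Leo has at least 19 marbles
Contrapositive: If ¬Q, then ¬P
Negate Q: not (Leo has at least 19 marbles)
Negate P: not (Leo has at least 33 marbles)

If not (Leo has at least 19 marbles), then not (Leo has at least 33 marbles).


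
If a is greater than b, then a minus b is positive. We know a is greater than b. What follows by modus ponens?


Modus ponens: P → Q, P ⊢ Q
P: a is greater than b
Q: a minus b is positive
We have P → Q and P is true.
By modus ponens, Q must be true.

a minus b is positive


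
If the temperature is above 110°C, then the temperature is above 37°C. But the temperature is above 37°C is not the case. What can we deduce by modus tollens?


Modus tollens: P → Q, ¬Q ⊢ ¬P
P: the temperature is above 110°C
Q: the temperature is above 37°C
We have P → Q and Q is false.
By modus tollens, P must be false.

It is not the case that the temperature is above 110°C


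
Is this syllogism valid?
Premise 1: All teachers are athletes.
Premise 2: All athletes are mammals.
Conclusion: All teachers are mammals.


Premise 1: All teachers are athletes.
Premise 2: All athletes are mammals.
Conclusion: All teachers are mammals.
Barbara syllogism (AAA-1): All A are B, All B are C → All A are C.
Middle term (athletes) distributed in premise 2.

Valid


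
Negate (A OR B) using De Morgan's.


De Morgan's law: ¬(P ∨ Q) ≡ ¬P ∧ ¬Q
¬(A ∨ B) = ¬A ∧ ¬B

¬A ∧ ¬B


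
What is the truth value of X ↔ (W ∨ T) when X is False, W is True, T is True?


X = False, W = True, T = True
Step 1: W ∨ T = True OR True = True
Step 2: X ↔ (True): true when both sides have same truth value.
Result: False ↔ True = False

False


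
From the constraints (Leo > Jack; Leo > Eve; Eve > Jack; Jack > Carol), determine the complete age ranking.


Constraints: Leo > Jack; Leo > Eve; Eve > Jack; Jack > Carol
Method: at each step, the next-highest is the one remaining person who never appears on the smaller side of a constraint between remaining people.
  Step 1: remaining {Jack, Carol, Leo, Eve}; on the smaller side: {Jack, Carol, Eve} → Leo is next (Leo > Jack; Leo > Eve).
  Step 2: remaining {Jack, Carol, Eve}; on the smaller side: {Jack, Carol} → Eve is next (Eve > Jack).
  Step 3: remaining {Jack, Carol}; on the smaller side: {Carol} → Jack is next (Jack > Carol).
  Step 4: only Carol remains → lowest.
Final ranking (highest to lowest):

Leo > Eve > Jack > Carol


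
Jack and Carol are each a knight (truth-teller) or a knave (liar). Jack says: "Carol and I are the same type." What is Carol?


Jack says: "Carol and I are the same type."
Case 1: Jack is a Knight (truth-teller)
  Statement is true → they ARE the same → Carol is also a Knight
Case 2: Jack is a Knave (liar)
  Statement is false → they are NOT the same → Carol is a Knight
In both cases, Carol is a Knight.

Knight


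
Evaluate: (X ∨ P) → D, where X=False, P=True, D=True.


X = False, P = True, D = True
Expression: (X ∨ P) → D
Step 1: X ∨ P = False OR True = True
Step 2: (True) → D = True → True (false only if antecedent True and consequent False) = True

True


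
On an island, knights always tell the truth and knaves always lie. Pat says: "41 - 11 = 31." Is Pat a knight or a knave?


Statement: "41 - 11 = 31."
Actual: 41 - 11 = 30
Claimed: 31
Statement is FALSE → Pat lies → Knave

Knave


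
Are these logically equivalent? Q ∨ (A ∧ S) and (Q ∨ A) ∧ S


Expression 1: Q ∨ (A ∧ S)
Expression 2: (Q ∨ A) ∧ S
Truth table (Q A S | Expr1 Expr2):
  T T T |   T     T
  T T F |   T     F   ← differ
  T F T |   T     T
  T F F |   T     F   ← differ
  F T T |   T     T
  F T F |   F     F
  F F T |   F     F
  F F F |   F     F
Counterexample: Q=T, A=T, S=F gives Expr1 = T but Expr2 = F, so the expressions are NOT logically equivalent.

No


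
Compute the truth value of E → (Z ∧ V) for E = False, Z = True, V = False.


E = False, Z = True, V = False
Step 1: Z ∧ V = True AND False = False
Step 2: E → (False): false only when E=True and consequent=False.
Result: True

True


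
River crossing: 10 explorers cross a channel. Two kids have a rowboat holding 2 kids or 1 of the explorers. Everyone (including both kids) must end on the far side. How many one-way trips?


Per crossing of one of the explorers: kids→, one←, one of the explorers→, one← = 4 trips
10 × 4 = 40, + 1 final kids→ = 41
Minimum trips = 41

41


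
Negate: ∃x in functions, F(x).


Original: ∃x F(x)
Rule: ¬∀→∃, ¬∃→∀, negate predicate.
Negation: ∀x ¬F(x)

∀x ¬F(x)


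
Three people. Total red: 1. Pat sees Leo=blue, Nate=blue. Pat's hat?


Total red = 1, seen red = 0
Own red = 1 - 0 = 1
Pat's hat is red.

red


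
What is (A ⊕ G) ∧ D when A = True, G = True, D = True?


A = True, G = True, D = True
Step 1: A ⊕ G = True XOR True = False
Step 2: False ∧ D = False AND True = False
XOR true when exactly one of A,G is true; then AND with D.

False


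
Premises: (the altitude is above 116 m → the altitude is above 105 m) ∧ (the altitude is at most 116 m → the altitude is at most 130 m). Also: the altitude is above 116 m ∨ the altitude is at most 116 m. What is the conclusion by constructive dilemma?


Constructive dilemma: (P → Q) ∧ (R → S), P ∨ R ⊢ Q ∨ S
Premise 1: the altitude is above 116 m → the altitude is above 105 m
Premise 2: the altitude is at most 116 m → the altitude is at most 130 m
Premise 3: the altitude is above 116 m ∨ the altitude is at most 116 m
Case 1: Assuming the altitude is above 116 m, then by Premise 1, the altitude is above 105 m.
Case 2: Assuming the altitude is at most 116 m, then by Premise 2, the altitude is at most 130 m.
Since one of the altitude is above 116 m or the altitude is at most 116 m must hold, we get the altitude is above 105 m or the altitude is at most 130 m.

The altitude is above 105 m or the altitude is at most 130 m.


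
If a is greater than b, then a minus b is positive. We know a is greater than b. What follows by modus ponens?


Modus ponens: P → Q, P ⊢ Q
P: a is greater than b
Q: a minus b is positive
We have P → Q and P is true.
By modus ponens, Q must be true.

a minus b is positive


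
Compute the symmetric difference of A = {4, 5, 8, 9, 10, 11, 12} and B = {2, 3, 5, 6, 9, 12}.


A = {4, 5, 8, 9, 10, 11, 12}
B = {2, 3, 5, 6, 9, 12}
Operation: symmetric difference
In A only: [4, 8, 10, 11], in B only: [2, 3, 6]

{2, 3, 4, 6, 8, 10, 11}


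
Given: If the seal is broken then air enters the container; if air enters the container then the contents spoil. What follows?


Hypothetical syllogism: P → Q, Q → R ⊢ P → R
Premise 1: the seal is broken → air enters the container
Premise 2: air enters the container → the contents spoil
Chain the implications: the middle term (air enters the container) links the two.
Conclusion: If the seal is broken, then the contents spoil.

If the seal is broken, then the contents spoil.


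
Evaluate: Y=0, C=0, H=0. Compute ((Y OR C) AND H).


Y OR C = 0|0 = 0
0 AND 0 = 0

0


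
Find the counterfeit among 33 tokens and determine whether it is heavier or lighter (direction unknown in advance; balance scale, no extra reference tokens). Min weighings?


Let n = 33. 66 possibilities (n tokens × lighter/heavier); each weighing has 3 outcomes.
Bound for k weighings: say the first weighing puts j tokens on each pan. If it tips, the 2j weighed tokens remain suspects (each with a known direction) and k-1 weighings give 3^(k-1) outcomes; 3^(k-1) is odd, so 2j ≤ 3^(k-1) - 1. If it balances, the n - 2j unweighed tokens remain with direction unknown: 2(n - 2j) ≤ 3^(k-1) - 1 by the same parity argument. Adding, n ≤ (3^(k-1) - 1) + (3^(k-1) - 1)/2 = (3^k - 3)/2, and the classical three-group strategy achieves this (3 tokens in 2 weighings, 12 in 3, 39 in 4, 120 in 5).
So we need the smallest k with (3^k - 3)/2 ≥ 33.
k = 3: (3^3 - 3)/2 = 12 < 33 ✗
k = 4: (3^4 - 3)/2 = 39 ≥ 33 ✓

4


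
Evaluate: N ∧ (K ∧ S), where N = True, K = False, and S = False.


N = True, K = False, S = False
Step 1: K ∧ S = False AND False = False
Step 2: N ∧ False = True AND False = False
AND is true only when ALL operands are true.

False


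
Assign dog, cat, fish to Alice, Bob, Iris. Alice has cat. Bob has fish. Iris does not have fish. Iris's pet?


From clues:
  Alice → cat
  Bob → fish
By elimination, Iris gets the remaining.

dog


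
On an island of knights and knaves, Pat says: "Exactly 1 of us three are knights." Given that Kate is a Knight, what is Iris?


Pat claims exactly 1 knights among Pat, Kate, Iris.
Given: Kate is a Knight.

Case 1: Pat is a Knight (tells truth)
  Then exactly 1 of the three are knights.
  Counting Pat, Kate: 2 knight(s) so far. Need -1 more → impossible.
Case 2: Pat is a Knave (lies)
  Then the count is NOT 1.
  If Iris = Knave, count = 1 = 1 → claim would be true, contradicts lie.
  If Iris = Knight, count = 2 ≠ 1 → lie confirmed ✓

Iris is a Knight.

Knight


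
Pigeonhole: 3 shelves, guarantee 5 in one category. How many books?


Pigeonhole: to guarantee k in one of n categories, need (k-1)×n + 1.
k = 5, n = 3
Minimum = (5-1) × 3 + 1 = 4 × 3 + 1

13


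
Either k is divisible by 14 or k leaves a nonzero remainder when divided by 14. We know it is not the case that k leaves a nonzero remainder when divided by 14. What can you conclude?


Disjunctive syllogism: P ∨ Q, ¬P ⊢ Q
Disjunction: k is divisible by 14 ∨ k leaves a nonzero remainder when divided by 14
We know it is not the case that k leaves a nonzero remainder when divided by 14.
By disjunctive syllogism, the other disjunct must be true.

k is divisible by 14


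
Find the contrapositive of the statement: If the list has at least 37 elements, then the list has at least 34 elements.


Original: If the list has at least 37 elements, then the list has at least 34 elements
Contrapositive: If ¬Q, then ¬P
Negate Q: not (the list has at least 34 elements)
Negate P: not (the list has at least 37 elements)

If not (the list has at least 34 elements), then not (the list has at least 37 elements).


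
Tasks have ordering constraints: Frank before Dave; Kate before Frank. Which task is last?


Constraints: Frank before Dave; Kate before Frank
The last task can have nothing scheduled after it, so it must never appear on the left of a 'before'.
Tasks appearing before some other task: Frank, Kate.
The only task not in that list is Dave → it is last.

Dave


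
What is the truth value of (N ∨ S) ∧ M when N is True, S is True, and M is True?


N = True, S = True, M = True
Step 1: N ∨ S = True OR True = True
Step 2: True ∧ M = True AND True = True
OR is true when at least one operand is true; AND requires both.

True


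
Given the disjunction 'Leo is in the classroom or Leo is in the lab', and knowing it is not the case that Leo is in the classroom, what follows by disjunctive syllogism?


Disjunctive syllogism: P ∨ Q, ¬P ⊢ Q
Disjunction: Leo is in the classroom ∨ Leo is in the lab
We know it is not the case that Leo is in the classroom.
By disjunctive syllogism, the other disjunct must be true.

Leo is in the lab


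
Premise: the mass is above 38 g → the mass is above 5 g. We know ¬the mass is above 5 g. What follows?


Modus tollens: P → Q, ¬Q ⊢ ¬P
P: the mass is above 38 g
Q: the mass is above 5 g
We have P → Q and Q is false.
By modus tollens, P must be false.

It is not the case that the mass is above 38 g


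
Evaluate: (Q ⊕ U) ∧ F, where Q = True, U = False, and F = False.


Q = True, U = False, F = False
Step 1: Q ⊕ U = True XOR False = True
Step 2: True ∧ F = True AND False = False
XOR true when exactly one of Q,U is true; then AND with F.

False


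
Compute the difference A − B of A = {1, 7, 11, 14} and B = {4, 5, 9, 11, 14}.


A = {1, 7, 11, 14}
B = {4, 5, 9, 11, 14}
Operation: difference A − B
In A but not B: 1, 7

{1, 7}


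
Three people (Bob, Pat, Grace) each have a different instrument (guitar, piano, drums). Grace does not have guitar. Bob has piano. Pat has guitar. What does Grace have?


From clues:
  Pat → guitar
  Bob → piano
By elimination, Grace gets the remaining.

drums


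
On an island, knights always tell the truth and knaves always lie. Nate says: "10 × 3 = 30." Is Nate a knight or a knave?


Statement: "10 × 3 = 30."
Actual: 10 × 3 = 30
Claimed: 30
Statement is TRUE → Nate tells the truth → Knight

Knight


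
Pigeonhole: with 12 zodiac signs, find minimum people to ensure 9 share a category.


Pigeonhole: to guarantee k in one of n categories, need (k-1)×n + 1.
k = 9, n = 12
Minimum = (9-1) × 12 + 1 = 8 × 12 + 1

97


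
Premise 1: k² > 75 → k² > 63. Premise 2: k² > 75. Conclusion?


Modus ponens: P → Q, P ⊢ Q
P: k² > 75
Q: k² > 63
We have P → Q and P is true.
By modus ponens, Q must be true.

k² > 63


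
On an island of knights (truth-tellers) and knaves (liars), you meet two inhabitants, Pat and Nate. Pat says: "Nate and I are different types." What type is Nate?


Pat says: "Nate and I are different types."
Case 1: Pat is a Knight (truth-teller)
  Statement is true → they ARE different → Nate is a Knave
Case 2: Pat is a Knave (liar)
  Statement is false → they are NOT different → Nate is a Knave
In both cases, Nate is a Knave.

Knave


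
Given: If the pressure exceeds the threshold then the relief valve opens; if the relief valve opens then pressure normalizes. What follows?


Hypothetical syllogism: P → Q, Q → R ⊢ P → R
Premise 1: the pressure exceeds the threshold → the relief valve opens
Premise 2: the relief valve opens → pressure normalizes
Chain the implications: the middle term (the relief valve opens) links the two.
Conclusion: If the pressure exceeds the threshold, then pressure normalizes.

If the pressure exceeds the threshold, then pressure normalizes.


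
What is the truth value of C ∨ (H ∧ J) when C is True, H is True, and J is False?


C = True, H = True, J = False
Step 1: H ∧ J = True AND False = False
Step 2: C ∨ False = True OR False = True
AND evaluated first (higher precedence); then OR applied.

True


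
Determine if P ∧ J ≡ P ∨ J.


Expression 1: P ∧ J
Expression 2: P ∨ J
Truth table (P J | Expr1 Expr2):
  T T |   T     T
  T F |   F     T   ← differ
  F T |   F     T   ← differ
  F F |   F     F
Counterexample: P=T, J=F gives Expr1 = F but Expr2 = T, so the expressions are NOT logically equivalent.

No


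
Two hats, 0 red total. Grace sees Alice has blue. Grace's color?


Total red = 0, Alice = blue
Red accounted for: 0
Remaining for Grace: 0
Grace's hat is blue.

blue


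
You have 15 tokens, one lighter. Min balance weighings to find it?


Each weighing has 3 outcomes (left heavy / balance / right heavy), so k weighings distinguish at most 3^k cases; splitting into three near-equal groups achieves this.
Need 3^k ≥ 15: 3^2 = 9 < 15 ≤ 3^3 = 27
k = ⌈log₃(15)⌉ = 3

3


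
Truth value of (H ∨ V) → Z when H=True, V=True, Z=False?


H = True, V = True, Z = False
Expression: (H ∨ V) → Z
Step 1: H ∨ V = True OR True = True
Step 2: (True) → Z = True → False (false only if antecedent True and consequent False) = False

False


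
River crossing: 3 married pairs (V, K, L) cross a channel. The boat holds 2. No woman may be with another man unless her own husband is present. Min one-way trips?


Label couples V, K, L (H = husband, W = wife).
Counting alone: 6 people, the boat carries 2 and someone must bring it back, so each round trip nets at most +1 on the far side until the last crossing → at least 9 trips. The jealousy constraint makes 9 impossible; the shortest valid schedule has 11:
1. WV+WK →  (far: WV,WK; near: HV,HK,HL,WL)
2. WV ←       (far: WK; near: HV,HK,HL,WV,WL)
3. WV+WL →  (far: WV,WK,WL; near: HV,HK,HL)
4. WV ←       (far: WK,WL; near: HV,HK,HL,WV)
5. HK+HL →  (far: HK,WK,HL,WL; near: HV,WV)
6. HK+WK ←  (far: HL,WL; near: HV,WV,HK,WK)
7. HV+HK →  (far: HV,HK,HL,WL; near: WV,WK)
8. WL ←       (far: HV,HK,HL; near: WV,WK,WL)
9. WV+WK →  (far: HV,WV,HK,WK,HL; near: WL)
10. HL ←      (far: HV,WV,HK,WK; near: HL,WL)
11. HL+WL → (far: all six; near: empty)
In every state each wife is either with her husband or with no other man.
Minimum trips = 11

11


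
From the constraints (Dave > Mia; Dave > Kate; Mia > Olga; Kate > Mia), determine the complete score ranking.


Constraints: Dave > Mia; Dave > Kate; Mia > Olga; Kate > Mia
Method: at each step, the next-highest is the one remaining person who never appears on the smaller side of a constraint between remaining people.
  Step 1: remaining {Dave, Mia, Kate, Olga}; on the smaller side: {Mia, Kate, Olga} → Dave is next (Dave > Mia; Dave > Kate).
  Step 2: remaining {Mia, Kate, Olga}; on the smaller side: {Mia, Olga} → Kate is next (Kate > Mia).
  Step 3: remaining {Mia, Olga}; on the smaller side: {Olga} → Mia is next (Mia > Olga).
  Step 4: only Olga remains → lowest.
Final ranking (highest to lowest):

Dave > Kate > Mia > Olga


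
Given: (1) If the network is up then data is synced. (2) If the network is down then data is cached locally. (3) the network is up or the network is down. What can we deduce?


Constructive dilemma: (P → Q) ∧ (R → S), P ∨ R ⊢ Q ∨ S
Premise 1: the network is up → data is synced
Premise 2: the network is down → data is cached locally
Premise 3: the network is up ∨ the network is down
Case 1: Assuming the network is up, then by Premise 1, data is synced.
Case 2: Assuming the network is down, then by Premise 2, data is cached locally.
Since one of the network is up or the network is down must hold, we get data is synced or data is cached locally.

Data is synced or data is cached locally.


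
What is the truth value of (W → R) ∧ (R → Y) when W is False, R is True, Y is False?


W = False, R = True, Y = False
Step 1: W → R is false only when W=True and R=False. Result: True
Step 2: R → Y is false only when R=True and Y=False. Result: False
Step 3: True ∧ False = False

False


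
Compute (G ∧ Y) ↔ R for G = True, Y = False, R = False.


G = True, Y = False, R = False
Step 1: G ∧ Y = True AND False = False
Step 2: (False) ↔ R: true when both sides have same truth value.
Result: False ↔ False = True

True


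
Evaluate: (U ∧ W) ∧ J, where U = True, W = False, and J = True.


U = True, W = False, J = True
Step 1: U ∧ W = True AND False = False
Step 2: False ∧ J = False AND True = False
AND is true only when ALL operands are true.

False


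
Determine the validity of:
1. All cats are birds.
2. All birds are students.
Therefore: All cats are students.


Premise 1: All cats are birds.
Premise 2: All birds are students.
Conclusion: All cats are students.
Barbara syllogism (AAA-1): All A are B, All B are C → All A are C.
Middle term (birds) distributed in premise 2.

Valid


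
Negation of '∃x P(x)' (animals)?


Original: ∃x P(x)
Rule: ¬∀→∃, ¬∃→∀, negate predicate.
Negation: ∀x ¬P(x)

∀x ¬P(x)


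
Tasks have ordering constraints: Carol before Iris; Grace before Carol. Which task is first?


Constraints: Carol before Iris; Grace before Carol
The first task can have nothing scheduled before it, so it must never appear on the right of a 'before'.
Tasks appearing after some 'before': Iris, Carol.
The only task not in that list is Grace → it is first.

Grace


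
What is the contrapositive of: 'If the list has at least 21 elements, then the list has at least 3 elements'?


Original: If the list has at least 21 elements, then the list has at least 3 elements
Contrapositive: If ¬Q, then ¬P
Negate Q: not (the list has at least 3 elements)
Negate P: not (the list has at least 21 elements)

If not (the list has at least 3 elements), then not (the list has at least 21 elements).


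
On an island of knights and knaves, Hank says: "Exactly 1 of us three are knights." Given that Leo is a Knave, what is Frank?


Hank claims exactly 1 knights among Hank, Leo, Frank.
Given: Leo is a Knave.

Case 1: Hank is a Knight (tells truth)
  Then exactly 1 of the three are knights.
  Counting Hank, Leo: 1 knight(s) so far. Need 0 more → Frank = Knave.
Case 2: Hank is a Knave (lies)
  Then the count is NOT 1.
  If Frank = Knight, count = 1 = 1 → claim would be true, contradicts lie.
  If Frank = Knave, count = 0 ≠ 1 → lie confirmed ✓

Frank is a Knave.

Knave


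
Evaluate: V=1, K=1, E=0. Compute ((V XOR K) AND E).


V XOR K = 1^1 = 0
0 AND 0 = 0

0


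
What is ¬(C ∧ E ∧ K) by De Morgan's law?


De Morgan's law: ¬(P ∧ Q ∧ R) ≡ ¬P ∨ ¬Q ∨ ¬R
¬(C ∧ E ∧ K) = ¬C ∨ ¬E ∨ ¬K

¬C ∨ ¬E ∨ ¬K


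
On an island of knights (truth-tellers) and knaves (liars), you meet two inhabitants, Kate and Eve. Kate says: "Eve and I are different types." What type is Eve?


Kate says: "Eve and I are different types."
Case 1: Kate is a Knight (truth-teller)
  Statement is true → they ARE different → Eve is a Knave
Case 2: Kate is a Knave (liar)
  Statement is false → they are NOT different → Eve is a Knave
In both cases, Eve is a Knave.

Knave


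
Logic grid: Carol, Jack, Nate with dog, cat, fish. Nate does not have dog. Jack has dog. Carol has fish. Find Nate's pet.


From clues:
  Jack → dog
  Carol → fish
By elimination, Nate gets the remaining.

cat


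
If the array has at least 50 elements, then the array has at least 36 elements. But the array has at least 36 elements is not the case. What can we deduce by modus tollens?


Modus tollens: P → Q, ¬Q ⊢ ¬P
P: the array has at least 50 elements
Q: the array has at least 36 elements
We have P → Q and Q is false.
By modus tollens, P must be false.

It is not the case that the array has at least 50 elements


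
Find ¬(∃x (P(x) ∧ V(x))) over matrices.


Original: ∃x (P(x) ∧ V(x))
Rule: ¬∀→∃, ¬∃→∀, negate predicate.
Negation: ∀x (¬P(x) ∨ ¬V(x))

∀x (¬P(x) ∨ ¬V(x))


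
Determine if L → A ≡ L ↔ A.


Expression 1: L → A
Expression 2: L ↔ A
Truth table (L A | Expr1 Expr2):
  T T |   T     T
  T F |   F     F
  F T |   T     F   ← differ
  F F |   T     T
Counterexample: L=F, A=T gives Expr1 = T but Expr2 = F, so the expressions are NOT logically equivalent.

No


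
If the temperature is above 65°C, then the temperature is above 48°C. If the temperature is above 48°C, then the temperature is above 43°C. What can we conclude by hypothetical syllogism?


Hypothetical syllogism: P → Q, Q → R ⊢ P → R
Premise 1: the temperature is above 65°C → the temperature is above 48°C
Premise 2: the temperature is above 48°C → the temperature is above 43°C
Chain the implications: the middle term (the temperature is above 48°C) links the two.
Conclusion: If the temperature is above 65°C, then the temperature is above 43°C.

If the temperature is above 65°C, then the temperature is above 43°C.


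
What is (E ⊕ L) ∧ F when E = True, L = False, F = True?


E = True, L = False, F = True
Step 1: E ⊕ L = True XOR False = True
Step 2: True ∧ F = True AND True = True
XOR true when exactly one of E,L is true; then AND with F.

True


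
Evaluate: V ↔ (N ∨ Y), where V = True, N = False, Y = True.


V = True, N = False, Y = True
Step 1: N ∨ Y = False OR True = True
Step 2: V ↔ (True): true when both sides have same truth value.
Result: True ↔ True = True

True


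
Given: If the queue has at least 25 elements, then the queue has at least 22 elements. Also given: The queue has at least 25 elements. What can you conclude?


Modus ponens: P → Q, P ⊢ Q
P: the queue has at least 25 elements
Q: the queue has at least 22 elements
We have P → Q and P is true.
By modus ponens, Q must be true.

The queue has at least 22 elements


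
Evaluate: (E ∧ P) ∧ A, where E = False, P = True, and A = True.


E = False, P = True, A = True
Step 1: E ∧ P = False AND True = False
Step 2: False ∧ A = False AND True = False
AND is true only when ALL operands are true.

False


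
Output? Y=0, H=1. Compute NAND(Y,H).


Y AND H = 0
NOT(0) = 1

1


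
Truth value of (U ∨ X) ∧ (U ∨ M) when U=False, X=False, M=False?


U = False, X = False, M = False
Expression: (U ∨ X) ∧ (U ∨ M)
Step 1: U ∨ X = False OR False = False
Step 2: U ∨ M = False OR False = False
Step 3: (False) ∧ (False) = False AND False = False

False


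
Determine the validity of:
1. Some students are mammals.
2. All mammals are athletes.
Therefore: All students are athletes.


Premise 1: Some students are mammals.
Premise 2: All mammals are athletes.
Conclusion: All students are athletes.
Fallacy: illicit minor. The minor term (students) is distributed in the conclusion ('All students ...') but undistributed in its premise ('Some students are mammals' doesn't cover all students).
Only 'Some students are athletes' follows, not 'All'.

Invalid


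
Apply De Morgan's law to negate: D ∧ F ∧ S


De Morgan's law: ¬(P ∧ Q ∧ R) ≡ ¬P ∨ ¬Q ∨ ¬R
¬(D ∧ F ∧ S) = ¬D ∨ ¬F ∨ ¬S

¬D ∨ ¬F ∨ ¬S


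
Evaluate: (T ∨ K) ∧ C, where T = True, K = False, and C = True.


T = True, K = False, C = True
Step 1: T ∨ K = True OR False = True
Step 2: True ∧ C = True AND True = True
OR is true when at least one operand is true; AND requires both.

True


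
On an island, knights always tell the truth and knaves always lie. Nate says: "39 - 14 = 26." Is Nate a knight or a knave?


Statement: "39 - 14 = 26."
Actual: 39 - 14 = 25
Claimed: 26
Statement is FALSE → Nate lies → Knave

Knave


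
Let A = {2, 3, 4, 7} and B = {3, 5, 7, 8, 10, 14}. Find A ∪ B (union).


A = {2, 3, 4, 7}
B = {3, 5, 7, 8, 10, 14}
Operation: union
All elements combined: 2, 3, 4, 5, 7, 8, 10, 14

{2, 3, 4, 5, 7, 8, 10, 14}


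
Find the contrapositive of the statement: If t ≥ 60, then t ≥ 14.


Original: If t ≥ 60, then t ≥ 14
Contrapositive: If ¬Q, then ¬P
Negate Q: not (t ≥ 14)
Negate P: not (t ≥ 60)

If not (t ≥ 14), then not (t ≥ 60).


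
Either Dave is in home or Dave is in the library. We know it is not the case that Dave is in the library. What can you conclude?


Disjunctive syllogism: P ∨ Q, ¬P ⊢ Q
Disjunction: Dave is in home ∨ Dave is in the library
We know it is not the case that Dave is in the library.
By disjunctive syllogism, the other disjunct must be true.

Dave is in home


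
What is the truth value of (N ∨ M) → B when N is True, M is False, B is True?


N = True, M = False, B = True
Step 1: N ∨ M = True OR False = True
Step 2: (True) → B: false only when antecedent=True and B=False.
Result: True

True


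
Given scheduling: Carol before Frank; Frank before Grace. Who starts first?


Constraints: Carol before Frank; Frank before Grace
The first task can have nothing scheduled before it, so it must never appear on the right of a 'before'.
Tasks appearing after some 'before': Frank, Grace.
The only task not in that list is Carol → it is first.

Carol


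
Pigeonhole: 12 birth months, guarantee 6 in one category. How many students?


Pigeonhole: to guarantee k in one of n categories, need (k-1)×n + 1.
k = 6, n = 12
Minimum = (6-1) × 12 + 1 = 5 × 12 + 1

61


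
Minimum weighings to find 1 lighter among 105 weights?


Each weighing has 3 outcomes (left heavy / balance / right heavy), so k weighings distinguish at most 3^k cases; splitting into three near-equal groups achieves this.
Need 3^k ≥ 105: 3^4 = 81 < 105 ≤ 3^5 = 243
k = ⌈log₃(105)⌉ = 5

5


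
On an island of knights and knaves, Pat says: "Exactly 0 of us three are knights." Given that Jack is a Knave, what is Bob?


Pat claims exactly 0 knights among Pat, Jack, Bob.
Given: Jack is a Knave.

Case 1: Pat is a Knight (tells truth)
  Then exactly 0 of the three are knights.
  Counting Pat, Jack: 1 knight(s) so far. Need -1 more → impossible.
Case 2: Pat is a Knave (lies)
  Then the count is NOT 0.
  If Bob = Knave, count = 0 = 0 → claim would be true, contradicts lie.
  If Bob = Knight, count = 1 ≠ 0 → lie confirmed ✓

Bob is a Knight.

Knight


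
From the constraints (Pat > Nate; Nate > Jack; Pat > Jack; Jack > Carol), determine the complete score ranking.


Constraints: Pat > Nate; Nate > Jack; Pat > Jack; Jack > Carol
Method: at each step, the next-highest is the one remaining person who never appears on the smaller side of a constraint between remaining people.
  Step 1: remaining {Jack, Carol, Nate, Pat}; on the smaller side: {Jack, Carol, Nate} → Pat is next (Pat > Nate; Pat > Jack).
  Step 2: remaining {Jack, Carol, Nate}; on the smaller side: {Jack, Carol} → Nate is next (Nate > Jack).
  Step 3: remaining {Jack, Carol}; on the smaller side: {Carol} → Jack is next (Jack > Carol).
  Step 4: only Carol remains → lowest.
Final ranking (highest to lowest):

Pat > Nate > Jack > Carol


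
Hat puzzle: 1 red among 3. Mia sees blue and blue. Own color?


Total red = 1, seen red = 0
Own red = 1 - 0 = 1
Mia's hat is red.

red


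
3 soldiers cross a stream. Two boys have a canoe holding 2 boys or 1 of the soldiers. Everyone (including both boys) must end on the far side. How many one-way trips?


Per crossing of one of the soldiers: boys→, one←, one of the soldiers→, one← = 4 trips
3 × 4 = 12, + 1 final boys→ = 13
Minimum trips = 13

13


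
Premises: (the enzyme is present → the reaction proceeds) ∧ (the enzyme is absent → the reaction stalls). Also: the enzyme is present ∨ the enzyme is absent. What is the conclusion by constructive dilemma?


Constructive dilemma: (P → Q) ∧ (R → S), P ∨ R ⊢ Q ∨ S
Premise 1: the enzyme is present → the reaction proceeds
Premise 2: the enzyme is absent → the reaction stalls
Premise 3: the enzyme is present ∨ the enzyme is absent
Case 1: Assuming the enzyme is present, then by Premise 1, the reaction proceeds.
Case 2: Assuming the enzyme is absent, then by Premise 2, the reaction stalls.
Since one of the enzyme is present or the enzyme is absent must hold, we get the reaction proceeds or the reaction stalls.

The reaction proceeds or the reaction stalls.


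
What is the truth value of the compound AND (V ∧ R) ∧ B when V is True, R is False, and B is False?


V = True, R = False, B = False
Step 1: V ∧ R = True AND False = False
Step 2: False ∧ B = False AND False = False
AND is true only when ALL operands are true.

False


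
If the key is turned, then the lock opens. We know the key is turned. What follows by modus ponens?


Modus ponens: P → Q, P ⊢ Q
P: the key is turned
Q: the lock opens
We have P → Q and P is true.
By modus ponens, Q must be true.

The lock opens


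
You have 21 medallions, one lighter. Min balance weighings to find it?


Each weighing has 3 outcomes (left heavy / balance / right heavy), so k weighings distinguish at most 3^k cases; splitting into three near-equal groups achieves this.
Need 3^k ≥ 21: 3^2 = 9 < 21 ≤ 3^3 = 27
k = ⌈log₃(21)⌉ = 3

3


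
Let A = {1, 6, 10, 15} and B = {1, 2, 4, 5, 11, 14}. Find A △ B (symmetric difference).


A = {1, 6, 10, 15}
B = {1, 2, 4, 5, 11, 14}
Operation: symmetric difference
In A only: [6, 10, 15], in B only: [2, 4, 5, 11, 14]

{2, 4, 5, 6, 10, 11, 14, 15}


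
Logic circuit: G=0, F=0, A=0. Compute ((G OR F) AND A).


G OR F = 0|0 = 0
0 AND 0 = 0

0


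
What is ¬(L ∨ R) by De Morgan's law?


De Morgan's law: ¬(P ∨ Q) ≡ ¬P ∧ ¬Q
¬(L ∨ R) = ¬L ∧ ¬R

¬L ∧ ¬R


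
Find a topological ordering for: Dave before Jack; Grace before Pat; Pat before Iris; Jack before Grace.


Constraints: Dave before Jack; Grace before Pat; Pat before Iris; Jack before Grace
Method: repeatedly schedule the remaining task that has no remaining task required before it.
  Step 1: remaining {Grace, Dave, Pat, Iris, Jack}; every task except Dave still has a predecessor pending → schedule Dave.
  Step 2: remaining {Grace, Pat, Iris, Jack}; every task except Jack still has a predecessor pending → schedule Jack.
  Step 3: remaining {Grace, Pat, Iris}; every task except Grace still has a predecessor pending → schedule Grace.
  Step 4: remaining {Pat, Iris}; every task except Pat still has a predecessor pending → schedule Pat.
  Step 5: only Iris remains → schedule Iris.
Resulting order:

Dave → Jack → Grace → Pat → Iris
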